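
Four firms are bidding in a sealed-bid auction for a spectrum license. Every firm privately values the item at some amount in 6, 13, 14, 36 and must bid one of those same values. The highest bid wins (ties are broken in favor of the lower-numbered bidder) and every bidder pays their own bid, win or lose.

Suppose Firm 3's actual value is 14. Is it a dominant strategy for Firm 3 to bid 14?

No

Consider the case where Firm 1 bids 6, Firm 2 bids 6 and Firm 4 bids 6.
Truthful bid 14: wins, pays 14, utility 14 - 14 = 0.
Bid 13 instead: wins, pays 13, utility 14 - 13 = 1.
Since 1 > 0, bidding 13 is strictly better here, so truthful bidding is not dominant.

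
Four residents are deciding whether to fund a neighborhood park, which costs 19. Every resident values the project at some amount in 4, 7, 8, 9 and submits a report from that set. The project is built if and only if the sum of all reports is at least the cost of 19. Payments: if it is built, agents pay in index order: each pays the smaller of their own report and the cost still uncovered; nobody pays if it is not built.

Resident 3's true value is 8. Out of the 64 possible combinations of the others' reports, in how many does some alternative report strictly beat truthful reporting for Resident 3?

32

Others report (4, 4, 4): truth gives 0; report 7 gives 1 > 0. Violating.
Others report (4, 4, 7): truth gives 0; report 4 gives 4 > 0. Violating.
Others report (4, 4, 8): truth gives 0; report 4 gives 4 > 0. Violating.
Others report (4, 4, 9): truth gives 0; report 4 gives 4 > 0. Violating.
Others report (7, 8, 4): truth gives 4; no alternative beats it.
Others report (7, 8, 7): truth gives 4; no alternative beats it.
(Checking all 64 profiles: 32 have a profitable deviation, 32 do not.)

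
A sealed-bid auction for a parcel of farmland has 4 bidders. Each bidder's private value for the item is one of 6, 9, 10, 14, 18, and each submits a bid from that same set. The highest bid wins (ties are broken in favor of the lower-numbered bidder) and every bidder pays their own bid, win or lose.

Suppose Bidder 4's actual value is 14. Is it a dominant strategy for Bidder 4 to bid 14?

Consider the case where Bidder 1 bids 6, Bidder 2 bids 6 and Bidder 3 bids 6.
Truthful bid 14: wins, pays 14, utility 14 - 14 = 0.
Bid 9 instead: wins, pays 9, utility 14 - 9 = 5.
Since 5 > 0, bidding 9 is strictly better here, so truthful bidding is not dominant.

No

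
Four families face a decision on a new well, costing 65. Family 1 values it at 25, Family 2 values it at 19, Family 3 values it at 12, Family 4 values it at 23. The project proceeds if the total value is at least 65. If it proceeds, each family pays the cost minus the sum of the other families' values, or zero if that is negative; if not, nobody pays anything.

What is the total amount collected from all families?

25

Total value 79 ≥ cost 65, so it is built.
Family 1: others sum to 54; max(0, 65 - 54) = 11.
Family 2: others sum to 60; max(0, 65 - 60) = 5.
Family 3: others sum to 67; max(0, 65 - 67) = 0.
Family 4: others sum to 56; max(0, 65 - 56) = 9.
Total collected = 11 + 5 + 0 + 9 = 25.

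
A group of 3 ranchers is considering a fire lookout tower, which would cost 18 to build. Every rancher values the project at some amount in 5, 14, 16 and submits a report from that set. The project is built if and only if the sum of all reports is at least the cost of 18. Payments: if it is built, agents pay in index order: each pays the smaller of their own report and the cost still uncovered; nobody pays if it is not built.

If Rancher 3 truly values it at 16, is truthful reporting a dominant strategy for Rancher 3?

Check each profile of the others' reports and compare truth against every alternative report.
Others report (5, 14): truth gives 16, best alternative gives 16.
Others report (5, 16): truth gives 16, best alternative gives 16.
Others report (14, 5): truth gives 16, best alternative gives 16.
Others report (14, 14): truth gives 16, best alternative gives 16.
Others report (14, 16): truth gives 16, best alternative gives 16.
Others report (16, 5): truth gives 16, best alternative gives 16.
(Remaining 3 profiles checked similarly; truth is weakly best in each.)
In every case the truthful report is at least as good as any alternative, so it is a dominant strategy.

Yes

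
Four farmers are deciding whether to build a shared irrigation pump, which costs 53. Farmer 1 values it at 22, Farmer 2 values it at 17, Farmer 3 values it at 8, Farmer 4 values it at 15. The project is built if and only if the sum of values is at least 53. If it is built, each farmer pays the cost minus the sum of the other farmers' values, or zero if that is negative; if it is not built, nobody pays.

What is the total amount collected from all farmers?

27

Total value 62 ≥ cost 53, so it is built.
Farmer 1: others sum to 40; max(0, 53 - 40) = 13.
Farmer 2: others sum to 45; max(0, 53 - 45) = 8.
Farmer 3: others sum to 54; max(0, 53 - 54) = 0.
Farmer 4: others sum to 47; max(0, 53 - 47) = 6.
Total collected = 13 + 8 + 0 + 6 = 27.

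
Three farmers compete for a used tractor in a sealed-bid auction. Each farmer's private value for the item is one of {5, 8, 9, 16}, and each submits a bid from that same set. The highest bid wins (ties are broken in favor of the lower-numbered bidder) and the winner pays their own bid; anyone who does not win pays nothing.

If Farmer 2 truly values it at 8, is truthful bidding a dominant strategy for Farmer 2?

Check each profile of the others' bids and compare truth against every alternative bid.
Others bid (5, 5): truth gives 0, best alternative gives 0.
Others bid (5, 8): truth gives 0, best alternative gives 0.
Others bid (5, 9): truth gives 0, best alternative gives 0.
Others bid (5, 16): truth gives 0, best alternative gives 0.
Others bid (8, 5): truth gives 0, best alternative gives 0.
Others bid (8, 8): truth gives 0, best alternative gives 0.
(Remaining 10 profiles checked similarly; truth is weakly best in each.)
In every case the truthful bid is at least as good as any alternative, so it is a dominant strategy.

Yes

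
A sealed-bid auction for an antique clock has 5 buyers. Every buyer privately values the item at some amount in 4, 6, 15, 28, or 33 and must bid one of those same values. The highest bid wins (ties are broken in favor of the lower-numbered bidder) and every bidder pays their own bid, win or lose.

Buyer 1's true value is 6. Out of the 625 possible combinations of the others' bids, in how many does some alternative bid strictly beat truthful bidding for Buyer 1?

610

Others bid (4, 4, 4, 4): truth gives 0; bid 4 gives 2 > 0. Violating.
Others bid (4, 4, 4, 15): truth gives -6; bid 4 gives -4 > -6. Violating.
Others bid (4, 4, 4, 28): truth gives -6; bid 4 gives -4 > -6. Violating.
Others bid (4, 4, 4, 33): truth gives -6; bid 4 gives -4 > -6. Violating.
Others bid (4, 4, 4, 6): truth gives 0; no alternative beats it.
Others bid (4, 4, 6, 4): truth gives 0; no alternative beats it.
(Checking all 625 profiles: 610 have a profitable deviation, 15 do not.)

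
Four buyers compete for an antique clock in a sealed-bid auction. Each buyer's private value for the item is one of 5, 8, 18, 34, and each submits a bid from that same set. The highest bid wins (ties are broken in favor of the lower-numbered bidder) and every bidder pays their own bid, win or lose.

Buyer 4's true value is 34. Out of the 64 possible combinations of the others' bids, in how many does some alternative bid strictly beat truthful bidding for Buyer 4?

45

Others bid (5, 5, 5): truth gives 0; bid 8 gives 26 > 0. Violating.
Others bid (5, 5, 8): truth gives 0; bid 18 gives 16 > 0. Violating.
Others bid (5, 5, 34): truth gives -34; bid 5 gives -5 > -34. Violating.
Others bid (5, 8, 5): truth gives 0; bid 18 gives 16 > 0. Violating.
Others bid (5, 5, 18): truth gives 0; no alternative beats it.
Others bid (5, 8, 18): truth gives 0; no alternative beats it.
(Checking all 64 profiles: 45 have a profitable deviation, 19 do not.)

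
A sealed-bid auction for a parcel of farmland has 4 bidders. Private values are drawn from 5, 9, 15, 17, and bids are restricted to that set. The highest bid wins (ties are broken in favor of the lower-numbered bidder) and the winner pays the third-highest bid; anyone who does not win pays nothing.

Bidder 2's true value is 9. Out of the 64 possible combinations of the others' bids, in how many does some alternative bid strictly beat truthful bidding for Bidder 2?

Others bid (5, 5, 15): truth gives 0; bid 15 gives 4 > 0. Violating.
Others bid (5, 5, 17): truth gives 0; bid 17 gives 4 > 0. Violating.
Others bid (5, 15, 5): truth gives 0; bid 15 gives 4 > 0. Violating.
Others bid (5, 17, 5): truth gives 0; bid 17 gives 4 > 0. Violating.
Others bid (5, 5, 5): truth gives 4; no alternative beats it.
Others bid (5, 5, 9): truth gives 4; no alternative beats it.
(Checking all 64 profiles: 6 have a profitable deviation, 58 do not.)

6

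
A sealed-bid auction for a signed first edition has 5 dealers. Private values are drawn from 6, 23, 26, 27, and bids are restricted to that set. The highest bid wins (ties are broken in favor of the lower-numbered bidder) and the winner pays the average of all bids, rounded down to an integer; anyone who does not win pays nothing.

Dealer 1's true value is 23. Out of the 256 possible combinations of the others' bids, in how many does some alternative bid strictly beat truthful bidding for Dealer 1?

161

Others bid (6, 6, 6, 6): truth gives 14; bid 6 gives 17 > 14. Violating.
Others bid (6, 6, 6, 26): truth gives 0; bid 26 gives 9 > 0. Violating.
Others bid (6, 6, 6, 27): truth gives 0; bid 27 gives 9 > 0. Violating.
Others bid (6, 6, 23, 26): truth gives 0; bid 26 gives 6 > 0. Violating.
Others bid (6, 6, 6, 23): truth gives 11; no alternative beats it.
Others bid (6, 6, 23, 6): truth gives 11; no alternative beats it.
(Checking all 256 profiles: 161 have a profitable deviation, 95 do not.)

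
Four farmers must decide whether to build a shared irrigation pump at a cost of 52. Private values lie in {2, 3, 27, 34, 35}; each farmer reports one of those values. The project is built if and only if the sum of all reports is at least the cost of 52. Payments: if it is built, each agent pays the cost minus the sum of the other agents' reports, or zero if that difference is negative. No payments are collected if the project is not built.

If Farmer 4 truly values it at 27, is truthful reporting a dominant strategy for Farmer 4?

Yes

Check each profile of the others' reports and compare truth against every alternative report.
Others report (2, 27, 27): truth gives 27, best alternative gives 27.
Others report (2, 27, 34): truth gives 27, best alternative gives 27.
Others report (2, 27, 35): truth gives 27, best alternative gives 27.
Others report (2, 34, 27): truth gives 27, best alternative gives 27.
Others report (2, 34, 34): truth gives 27, best alternative gives 27.
Others report (2, 34, 35): truth gives 27, best alternative gives 27.
(Remaining 119 profiles checked similarly; truth is weakly best in each.)
In every case the truthful report is at least as good as any alternative, so it is a dominant strategy.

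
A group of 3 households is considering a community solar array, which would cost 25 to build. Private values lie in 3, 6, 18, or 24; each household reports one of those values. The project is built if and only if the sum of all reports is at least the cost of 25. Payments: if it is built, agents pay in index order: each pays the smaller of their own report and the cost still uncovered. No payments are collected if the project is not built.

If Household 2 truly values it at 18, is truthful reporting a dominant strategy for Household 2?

Consider the case where Household 1 reports 3 and Household 3 reports 18.
Truthful report 18: project built, pays 18, utility 18 - 18 = 0.
Report 6 instead: project built, pays 6, utility 18 - 6 = 12.
Since 12 > 0, reporting 6 is strictly better here, so truthful reporting is not dominant.

No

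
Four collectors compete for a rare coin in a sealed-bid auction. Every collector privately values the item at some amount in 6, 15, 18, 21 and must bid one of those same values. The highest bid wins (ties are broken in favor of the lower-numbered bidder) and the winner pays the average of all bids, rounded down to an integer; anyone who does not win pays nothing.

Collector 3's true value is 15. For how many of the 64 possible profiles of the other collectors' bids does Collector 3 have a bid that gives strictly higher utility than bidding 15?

11

Others bid (6, 6, 18): truth gives 0; bid 18 gives 3 > 0. Violating.
Others bid (6, 6, 21): truth gives 0; bid 21 gives 2 > 0. Violating.
Others bid (6, 15, 6): truth gives 0; bid 18 gives 4 > 0. Violating.
Others bid (6, 15, 15): truth gives 0; bid 18 gives 2 > 0. Violating.
Others bid (6, 6, 6): truth gives 7; no alternative beats it.
Others bid (6, 6, 15): truth gives 5; no alternative beats it.
(Checking all 64 profiles: 11 have a profitable deviation, 53 do not.)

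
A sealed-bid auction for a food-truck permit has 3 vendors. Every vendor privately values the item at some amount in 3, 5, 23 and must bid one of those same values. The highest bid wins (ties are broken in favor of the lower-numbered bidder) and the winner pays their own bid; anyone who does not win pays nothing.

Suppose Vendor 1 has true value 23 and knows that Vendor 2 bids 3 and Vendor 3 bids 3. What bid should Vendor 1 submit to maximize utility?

3

Bid 3: wins, pays 3, utility 23 - 3 = 20.
Bid 5: wins, pays 5, utility 23 - 5 = 18.
Bid 23: wins, pays 23, utility 23 - 23 = 0.
The best choice is 3 with utility 20.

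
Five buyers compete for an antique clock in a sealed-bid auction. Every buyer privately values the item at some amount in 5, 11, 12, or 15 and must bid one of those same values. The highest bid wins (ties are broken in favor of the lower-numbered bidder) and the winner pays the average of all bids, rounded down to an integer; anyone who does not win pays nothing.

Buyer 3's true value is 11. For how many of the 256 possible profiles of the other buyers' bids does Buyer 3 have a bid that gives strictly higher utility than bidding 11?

Others bid (5, 5, 5, 12): truth gives 0; bid 12 gives 4 > 0. Violating.
Others bid (5, 5, 5, 15): truth gives 0; bid 15 gives 2 > 0. Violating.
Others bid (5, 5, 11, 12): truth gives 0; bid 12 gives 2 > 0. Violating.
Others bid (5, 5, 11, 15): truth gives 0; bid 15 gives 1 > 0. Violating.
Others bid (5, 5, 5, 5): truth gives 5; no alternative beats it.
Others bid (5, 5, 5, 11): truth gives 4; no alternative beats it.
(Checking all 256 profiles: 61 have a profitable deviation, 195 do not.)

61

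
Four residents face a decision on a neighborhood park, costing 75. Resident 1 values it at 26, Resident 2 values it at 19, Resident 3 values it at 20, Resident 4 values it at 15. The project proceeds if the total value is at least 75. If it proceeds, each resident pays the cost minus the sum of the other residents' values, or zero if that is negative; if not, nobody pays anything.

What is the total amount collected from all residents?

60

Total value 80 ≥ cost 75, so it is built.
Resident 1: others sum to 54; max(0, 75 - 54) = 21.
Resident 2: others sum to 61; max(0, 75 - 61) = 14.
Resident 3: others sum to 60; max(0, 75 - 60) = 15.
Resident 4: others sum to 65; max(0, 75 - 65) = 10.
Total collected = 21 + 14 + 15 + 10 = 60.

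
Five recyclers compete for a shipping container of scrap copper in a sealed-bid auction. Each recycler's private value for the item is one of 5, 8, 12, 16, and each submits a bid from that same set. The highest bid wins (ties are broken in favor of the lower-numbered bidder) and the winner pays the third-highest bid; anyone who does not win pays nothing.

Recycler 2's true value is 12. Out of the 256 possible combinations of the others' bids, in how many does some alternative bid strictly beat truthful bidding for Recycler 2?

Others bid (5, 5, 5, 16): truth gives 0; bid 16 gives 7 > 0. Violating.
Others bid (5, 5, 8, 16): truth gives 0; bid 16 gives 4 > 0. Violating.
Others bid (5, 5, 16, 5): truth gives 0; bid 16 gives 7 > 0. Violating.
Others bid (5, 5, 16, 8): truth gives 0; bid 16 gives 4 > 0. Violating.
Others bid (5, 5, 5, 5): truth gives 7; no alternative beats it.
Others bid (5, 5, 5, 8): truth gives 7; no alternative beats it.
(Checking all 256 profiles: 32 have a profitable deviation, 224 do not.)

32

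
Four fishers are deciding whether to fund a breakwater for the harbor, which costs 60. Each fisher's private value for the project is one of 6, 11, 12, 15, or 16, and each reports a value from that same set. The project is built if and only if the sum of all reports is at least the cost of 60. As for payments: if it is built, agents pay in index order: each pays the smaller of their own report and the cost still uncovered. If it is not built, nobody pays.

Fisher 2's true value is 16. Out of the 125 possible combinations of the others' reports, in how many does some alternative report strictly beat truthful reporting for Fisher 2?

8

Others report (15, 15, 15): truth gives 0; report 15 gives 1 > 0. Violating.
Others report (15, 15, 16): truth gives 0; report 15 gives 1 > 0. Violating.
Others report (15, 16, 15): truth gives 0; report 15 gives 1 > 0. Violating.
Others report (15, 16, 16): truth gives 0; report 15 gives 1 > 0. Violating.
Others report (6, 6, 6): truth gives 0; no alternative beats it.
Others report (6, 6, 11): truth gives 0; no alternative beats it.
(Checking all 125 profiles: 8 have a profitable deviation, 117 do not.)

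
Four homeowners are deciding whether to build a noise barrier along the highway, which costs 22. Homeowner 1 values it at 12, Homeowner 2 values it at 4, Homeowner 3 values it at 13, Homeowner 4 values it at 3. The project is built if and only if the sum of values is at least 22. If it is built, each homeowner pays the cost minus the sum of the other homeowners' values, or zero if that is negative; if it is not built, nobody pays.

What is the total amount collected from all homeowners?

5

Total value 32 ≥ cost 22, so it is built.
Homeowner 1: others sum to 20; max(0, 22 - 20) = 2.
Homeowner 2: others sum to 28; max(0, 22 - 28) = 0.
Homeowner 3: others sum to 19; max(0, 22 - 19) = 3.
Homeowner 4: others sum to 29; max(0, 22 - 29) = 0.
Total collected = 2 + 0 + 3 + 0 = 5.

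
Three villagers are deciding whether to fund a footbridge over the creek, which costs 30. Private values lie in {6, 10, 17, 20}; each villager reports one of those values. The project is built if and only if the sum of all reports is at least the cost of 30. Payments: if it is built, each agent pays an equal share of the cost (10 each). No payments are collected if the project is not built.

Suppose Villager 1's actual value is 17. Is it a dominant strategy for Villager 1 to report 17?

No

Consider the case where Villager 2 reports 6 and Villager 3 reports 6.
Truthful report 17: project not built, utility 0.
Report 20 instead: project built, pays 10, utility 17 - 10 = 7.
Since 7 > 0, reporting 20 is strictly better here, so truthful reporting is not dominant.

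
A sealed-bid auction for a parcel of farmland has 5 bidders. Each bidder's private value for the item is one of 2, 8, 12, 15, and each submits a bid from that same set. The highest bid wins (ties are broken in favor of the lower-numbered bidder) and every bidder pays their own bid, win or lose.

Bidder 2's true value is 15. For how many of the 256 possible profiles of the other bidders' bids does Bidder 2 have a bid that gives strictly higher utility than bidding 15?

Others bid (2, 2, 2, 2): truth gives 0; bid 8 gives 7 > 0. Violating.
Others bid (2, 2, 2, 8): truth gives 0; bid 8 gives 7 > 0. Violating.
Others bid (2, 2, 2, 12): truth gives 0; bid 12 gives 3 > 0. Violating.
Others bid (2, 2, 8, 2): truth gives 0; bid 8 gives 7 > 0. Violating.
Others bid (2, 2, 2, 15): truth gives 0; no alternative beats it.
Others bid (2, 2, 8, 15): truth gives 0; no alternative beats it.
(Checking all 256 profiles: 118 have a profitable deviation, 138 do not.)

118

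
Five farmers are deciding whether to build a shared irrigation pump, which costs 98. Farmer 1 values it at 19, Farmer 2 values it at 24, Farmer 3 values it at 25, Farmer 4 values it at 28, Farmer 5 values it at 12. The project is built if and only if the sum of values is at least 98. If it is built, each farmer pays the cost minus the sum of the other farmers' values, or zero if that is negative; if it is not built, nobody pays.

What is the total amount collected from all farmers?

Total value 108 ≥ cost 98, so it is built.
Farmer 1: others sum to 89; max(0, 98 - 89) = 9.
Farmer 2: others sum to 84; max(0, 98 - 84) = 14.
Farmer 3: others sum to 83; max(0, 98 - 83) = 15.
Farmer 4: others sum to 80; max(0, 98 - 80) = 18.
Farmer 5: others sum to 96; max(0, 98 - 96) = 2.
Total collected = 9 + 14 + 15 + 18 + 2 = 58.

58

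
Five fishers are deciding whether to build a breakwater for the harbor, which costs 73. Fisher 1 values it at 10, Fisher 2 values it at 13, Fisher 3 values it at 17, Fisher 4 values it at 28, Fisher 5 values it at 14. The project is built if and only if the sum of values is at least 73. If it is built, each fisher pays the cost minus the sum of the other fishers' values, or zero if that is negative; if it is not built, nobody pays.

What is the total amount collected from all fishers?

37

Total value 82 ≥ cost 73, so it is built.
Fisher 1: others sum to 72; max(0, 73 - 72) = 1.
Fisher 2: others sum to 69; max(0, 73 - 69) = 4.
Fisher 3: others sum to 65; max(0, 73 - 65) = 8.
Fisher 4: others sum to 54; max(0, 73 - 54) = 19.
Fisher 5: others sum to 68; max(0, 73 - 68) = 5.
Total collected = 1 + 4 + 8 + 19 + 5 = 37.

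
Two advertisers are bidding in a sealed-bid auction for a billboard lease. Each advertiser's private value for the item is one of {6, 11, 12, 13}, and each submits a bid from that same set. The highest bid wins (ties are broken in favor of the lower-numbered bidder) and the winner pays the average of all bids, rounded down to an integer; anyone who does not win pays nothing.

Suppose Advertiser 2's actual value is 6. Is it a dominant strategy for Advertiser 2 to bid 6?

Check each profile of the others' bids and compare truth against every alternative bid.
Others bid (6): truth gives 0, best alternative gives -2.
Others bid (11): truth gives 0, best alternative gives 0.
Others bid (12): truth gives 0, best alternative gives 0.
Others bid (13): truth gives 0, best alternative gives 0.
In every case the truthful bid is at least as good as any alternative, so it is a dominant strategy.

Yes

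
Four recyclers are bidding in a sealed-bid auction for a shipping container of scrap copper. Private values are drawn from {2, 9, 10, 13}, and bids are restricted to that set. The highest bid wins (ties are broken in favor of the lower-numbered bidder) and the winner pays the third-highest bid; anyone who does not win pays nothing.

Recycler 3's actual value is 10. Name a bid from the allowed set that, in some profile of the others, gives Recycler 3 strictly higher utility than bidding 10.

Suppose Recycler 1 bids 2, Recycler 2 bids 2 and Recycler 4 bids 13.
Bid 10: loses, pays 0, utility 0.
Bid 13: wins, pays 2, utility 10 - 2 = 8.
So bidding 13 beats truth here (8 > 0).

13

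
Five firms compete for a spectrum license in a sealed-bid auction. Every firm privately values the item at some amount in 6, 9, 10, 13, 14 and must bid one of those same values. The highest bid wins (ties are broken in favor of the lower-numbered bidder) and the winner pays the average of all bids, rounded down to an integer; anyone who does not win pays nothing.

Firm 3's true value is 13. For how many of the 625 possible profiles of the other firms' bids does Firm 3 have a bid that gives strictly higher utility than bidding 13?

Others bid (6, 6, 6, 6): truth gives 6; bid 9 gives 7 > 6. Violating.
Others bid (6, 6, 6, 9): truth gives 5; bid 9 gives 6 > 5. Violating.
Others bid (6, 6, 6, 10): truth gives 5; bid 10 gives 6 > 5. Violating.
Others bid (6, 6, 6, 14): truth gives 0; bid 14 gives 4 > 0. Violating.
Others bid (6, 6, 6, 13): truth gives 5; no alternative beats it.
Others bid (6, 6, 9, 10): truth gives 5; no alternative beats it.
(Checking all 625 profiles: 272 have a profitable deviation, 353 do not.)

272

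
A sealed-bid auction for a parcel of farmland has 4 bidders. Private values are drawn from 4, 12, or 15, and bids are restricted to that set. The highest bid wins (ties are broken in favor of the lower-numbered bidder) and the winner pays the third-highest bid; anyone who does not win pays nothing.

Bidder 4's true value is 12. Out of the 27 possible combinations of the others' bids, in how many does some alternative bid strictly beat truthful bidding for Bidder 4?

Others bid (4, 4, 12): truth gives 0; bid 15 gives 8 > 0. Violating.
Others bid (4, 12, 4): truth gives 0; bid 15 gives 8 > 0. Violating.
Others bid (12, 4, 4): truth gives 0; bid 15 gives 8 > 0. Violating.
Others bid (4, 4, 4): truth gives 8; no alternative beats it.
Others bid (4, 4, 15): truth gives 0; no alternative beats it.
(Checking all 27 profiles: 3 have a profitable deviation, 24 do not.)

3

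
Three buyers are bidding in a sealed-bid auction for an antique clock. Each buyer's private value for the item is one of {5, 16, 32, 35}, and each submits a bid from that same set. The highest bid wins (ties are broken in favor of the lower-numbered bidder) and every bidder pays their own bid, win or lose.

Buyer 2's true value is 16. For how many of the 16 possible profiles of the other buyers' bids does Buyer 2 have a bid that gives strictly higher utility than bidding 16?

Others bid (5, 32): truth gives -16; bid 5 gives -5 > -16. Violating.
Others bid (5, 35): truth gives -16; bid 5 gives -5 > -16. Violating.
Others bid (16, 5): truth gives -16; bid 5 gives -5 > -16. Violating.
Others bid (16, 16): truth gives -16; bid 5 gives -5 > -16. Violating.
Others bid (5, 5): truth gives 0; no alternative beats it.
Others bid (5, 16): truth gives 0; no alternative beats it.
(Checking all 16 profiles: 14 have a profitable deviation, 2 do not.)

14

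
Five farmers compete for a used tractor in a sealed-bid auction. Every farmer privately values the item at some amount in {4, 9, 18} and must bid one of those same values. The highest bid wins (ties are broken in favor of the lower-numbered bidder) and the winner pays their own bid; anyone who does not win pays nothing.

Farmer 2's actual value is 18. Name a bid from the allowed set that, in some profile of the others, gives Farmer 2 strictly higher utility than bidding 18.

9

Suppose Farmer 1 bids 4, Farmer 3 bids 4, Farmer 4 bids 4 and Farmer 5 bids 4.
Bid 18: wins, pays 18, utility 18 - 18 = 0.
Bid 9: wins, pays 9, utility 18 - 9 = 9.
So bidding 9 beats truth here (9 > 0).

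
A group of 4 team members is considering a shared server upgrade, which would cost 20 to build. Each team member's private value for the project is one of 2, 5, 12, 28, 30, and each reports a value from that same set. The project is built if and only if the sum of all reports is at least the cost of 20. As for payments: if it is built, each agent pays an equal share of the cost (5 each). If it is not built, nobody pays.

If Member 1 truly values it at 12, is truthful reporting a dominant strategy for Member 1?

Consider the case where Member 2 reports 2, Member 3 reports 2 and Member 4 reports 2.
Truthful report 12: project not built, utility 0.
Report 28 instead: project built, pays 5, utility 12 - 5 = 7.
Since 7 > 0, reporting 28 is strictly better here, so truthful reporting is not dominant.

No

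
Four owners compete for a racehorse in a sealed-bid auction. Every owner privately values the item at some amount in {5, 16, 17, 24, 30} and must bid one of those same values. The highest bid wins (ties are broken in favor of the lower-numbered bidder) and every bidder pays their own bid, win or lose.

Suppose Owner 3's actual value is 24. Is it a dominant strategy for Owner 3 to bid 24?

No

Consider the case where Owner 1 bids 5, Owner 2 bids 5 and Owner 4 bids 5.
Truthful bid 24: wins, pays 24, utility 24 - 24 = 0.
Bid 16 instead: wins, pays 16, utility 24 - 16 = 8.
Since 8 > 0, bidding 16 is strictly better here, so truthful bidding is not dominant.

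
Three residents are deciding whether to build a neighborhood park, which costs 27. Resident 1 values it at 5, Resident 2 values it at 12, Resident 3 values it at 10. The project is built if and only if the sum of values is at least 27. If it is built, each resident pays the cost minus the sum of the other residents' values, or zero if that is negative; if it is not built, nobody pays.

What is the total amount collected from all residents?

Total value 27 ≥ cost 27, so it is built.
Resident 1: others sum to 22; max(0, 27 - 22) = 5.
Resident 2: others sum to 15; max(0, 27 - 15) = 12.
Resident 3: others sum to 17; max(0, 27 - 17) = 10.
Total collected = 5 + 12 + 10 = 27.

27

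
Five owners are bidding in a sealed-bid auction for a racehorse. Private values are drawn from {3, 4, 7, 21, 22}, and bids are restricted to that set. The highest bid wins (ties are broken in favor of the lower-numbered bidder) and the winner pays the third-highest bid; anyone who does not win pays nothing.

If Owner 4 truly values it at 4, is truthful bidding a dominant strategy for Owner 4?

Consider the case where Owner 1 bids 3, Owner 2 bids 3, Owner 3 bids 3 and Owner 5 bids 7.
Truthful bid 4: loses, pays 0, utility 0.
Bid 7 instead: wins, pays 3, utility 4 - 3 = 1.
Since 1 > 0, bidding 7 is strictly better here, so truthful bidding is not dominant.

No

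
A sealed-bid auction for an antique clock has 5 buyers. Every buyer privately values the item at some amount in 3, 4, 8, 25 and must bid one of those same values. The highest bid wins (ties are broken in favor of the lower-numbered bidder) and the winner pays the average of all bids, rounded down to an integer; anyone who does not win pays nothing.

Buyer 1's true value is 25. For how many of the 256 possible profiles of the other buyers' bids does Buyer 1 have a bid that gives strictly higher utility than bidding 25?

Others bid (3, 3, 3, 3): truth gives 18; bid 3 gives 22 > 18. Violating.
Others bid (3, 3, 3, 4): truth gives 18; bid 4 gives 22 > 18. Violating.
Others bid (3, 3, 3, 8): truth gives 17; bid 8 gives 20 > 17. Violating.
Others bid (3, 3, 4, 3): truth gives 18; bid 4 gives 22 > 18. Violating.
Others bid (3, 3, 3, 25): truth gives 14; no alternative beats it.
Others bid (3, 3, 4, 25): truth gives 13; no alternative beats it.
(Checking all 256 profiles: 81 have a profitable deviation, 175 do not.)

81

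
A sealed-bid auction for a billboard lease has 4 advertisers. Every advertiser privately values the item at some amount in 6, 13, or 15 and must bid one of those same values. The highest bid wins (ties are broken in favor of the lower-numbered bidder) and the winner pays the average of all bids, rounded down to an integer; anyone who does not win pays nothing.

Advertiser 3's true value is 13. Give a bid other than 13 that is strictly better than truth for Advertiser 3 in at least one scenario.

15

Suppose Advertiser 1 bids 6, Advertiser 2 bids 6 and Advertiser 4 bids 15.
Bid 13: loses, pays 0, utility 0.
Bid 15: wins, pays 10, utility 13 - 10 = 3.
So bidding 15 beats truth here (3 > 0).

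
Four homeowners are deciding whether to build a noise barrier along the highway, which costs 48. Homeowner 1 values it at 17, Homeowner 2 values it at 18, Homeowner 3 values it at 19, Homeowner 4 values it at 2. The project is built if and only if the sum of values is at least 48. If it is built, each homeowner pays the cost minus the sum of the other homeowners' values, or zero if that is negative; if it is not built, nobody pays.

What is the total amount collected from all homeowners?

Total value 56 ≥ cost 48, so it is built.
Homeowner 1: others sum to 39; max(0, 48 - 39) = 9.
Homeowner 2: others sum to 38; max(0, 48 - 38) = 10.
Homeowner 3: others sum to 37; max(0, 48 - 37) = 11.
Homeowner 4: others sum to 54; max(0, 48 - 54) = 0.
Total collected = 9 + 10 + 11 + 0 = 30.

30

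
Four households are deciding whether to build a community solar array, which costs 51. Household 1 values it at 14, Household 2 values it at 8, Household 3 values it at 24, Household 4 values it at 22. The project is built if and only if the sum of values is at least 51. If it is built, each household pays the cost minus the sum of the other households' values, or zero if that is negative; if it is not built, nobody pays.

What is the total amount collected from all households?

12

Total value 68 ≥ cost 51, so it is built.
Household 1: others sum to 54; max(0, 51 - 54) = 0.
Household 2: others sum to 60; max(0, 51 - 60) = 0.
Household 3: others sum to 44; max(0, 51 - 44) = 7.
Household 4: others sum to 46; max(0, 51 - 46) = 5.
Total collected = 0 + 0 + 7 + 5 = 12.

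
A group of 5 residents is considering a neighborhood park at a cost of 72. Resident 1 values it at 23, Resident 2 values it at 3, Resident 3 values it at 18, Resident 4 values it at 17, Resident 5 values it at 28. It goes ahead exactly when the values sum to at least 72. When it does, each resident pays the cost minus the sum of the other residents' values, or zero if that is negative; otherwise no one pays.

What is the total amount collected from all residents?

Total value 89 ≥ cost 72, so it is built.
Resident 1: others sum to 66; max(0, 72 - 66) = 6.
Resident 2: others sum to 86; max(0, 72 - 86) = 0.
Resident 3: others sum to 71; max(0, 72 - 71) = 1.
Resident 4: others sum to 72; max(0, 72 - 72) = 0.
Resident 5: others sum to 61; max(0, 72 - 61) = 11.
Total collected = 6 + 0 + 1 + 0 + 11 = 18.

18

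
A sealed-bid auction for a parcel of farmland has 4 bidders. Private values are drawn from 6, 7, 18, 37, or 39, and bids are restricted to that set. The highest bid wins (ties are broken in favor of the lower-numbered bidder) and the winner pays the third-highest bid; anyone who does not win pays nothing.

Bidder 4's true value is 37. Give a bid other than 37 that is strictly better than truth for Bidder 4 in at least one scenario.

Suppose Bidder 1 bids 6, Bidder 2 bids 6 and Bidder 3 bids 37.
Bid 37: loses, pays 0, utility 0.
Bid 39: wins, pays 6, utility 37 - 6 = 31.
So bidding 39 beats truth here (31 > 0).

39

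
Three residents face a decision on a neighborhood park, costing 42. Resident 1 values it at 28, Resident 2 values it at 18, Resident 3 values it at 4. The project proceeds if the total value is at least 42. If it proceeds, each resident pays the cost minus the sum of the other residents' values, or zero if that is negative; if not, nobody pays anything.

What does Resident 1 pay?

Total value 50 ≥ cost 42, so the project is built.
The other residents' values sum to 22.
Cost minus that sum is 42 - 22 = 20.

20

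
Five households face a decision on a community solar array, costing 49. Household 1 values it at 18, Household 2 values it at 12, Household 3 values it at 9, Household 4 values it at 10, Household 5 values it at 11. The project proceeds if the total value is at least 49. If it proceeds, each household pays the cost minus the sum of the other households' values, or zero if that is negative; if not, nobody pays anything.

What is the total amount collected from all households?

8

Total value 60 ≥ cost 49, so it is built.
Household 1: others sum to 42; max(0, 49 - 42) = 7.
Household 2: others sum to 48; max(0, 49 - 48) = 1.
Household 3: others sum to 51; max(0, 49 - 51) = 0.
Household 4: others sum to 50; max(0, 49 - 50) = 0.
Household 5: others sum to 49; max(0, 49 - 49) = 0.
Total collected = 7 + 1 + 0 + 0 + 0 = 8.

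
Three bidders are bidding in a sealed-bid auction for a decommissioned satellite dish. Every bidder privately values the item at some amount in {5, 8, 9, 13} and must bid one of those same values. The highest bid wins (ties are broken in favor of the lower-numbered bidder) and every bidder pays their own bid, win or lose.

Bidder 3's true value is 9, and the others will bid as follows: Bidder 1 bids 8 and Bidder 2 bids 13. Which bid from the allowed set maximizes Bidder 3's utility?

Bid 5: loses but pays 5, utility -5.
Bid 8: loses but pays 8, utility -8.
Bid 9: loses but pays 9, utility -9.
Bid 13: loses but pays 13, utility -13.
The best choice is 5 with utility -5.

5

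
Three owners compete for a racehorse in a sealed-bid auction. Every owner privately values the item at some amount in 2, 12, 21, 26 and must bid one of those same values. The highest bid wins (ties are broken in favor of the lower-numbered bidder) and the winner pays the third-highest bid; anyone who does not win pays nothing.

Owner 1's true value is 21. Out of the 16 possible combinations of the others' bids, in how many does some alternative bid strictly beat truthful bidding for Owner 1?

4

Others bid (2, 26): truth gives 0; bid 26 gives 19 > 0. Violating.
Others bid (12, 26): truth gives 0; bid 26 gives 9 > 0. Violating.
Others bid (26, 2): truth gives 0; bid 26 gives 19 > 0. Violating.
Others bid (26, 12): truth gives 0; bid 26 gives 9 > 0. Violating.
Others bid (2, 2): truth gives 19; no alternative beats it.
Others bid (2, 12): truth gives 19; no alternative beats it.
(Checking all 16 profiles: 4 have a profitable deviation, 12 do not.)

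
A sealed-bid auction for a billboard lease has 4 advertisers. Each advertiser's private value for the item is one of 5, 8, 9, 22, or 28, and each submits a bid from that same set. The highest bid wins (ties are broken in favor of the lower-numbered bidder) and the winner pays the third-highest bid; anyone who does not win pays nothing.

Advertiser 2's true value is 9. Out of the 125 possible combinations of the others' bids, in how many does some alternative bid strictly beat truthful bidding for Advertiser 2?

24

Others bid (5, 5, 22): truth gives 0; bid 22 gives 4 > 0. Violating.
Others bid (5, 5, 28): truth gives 0; bid 28 gives 4 > 0. Violating.
Others bid (5, 8, 22): truth gives 0; bid 22 gives 1 > 0. Violating.
Others bid (5, 8, 28): truth gives 0; bid 28 gives 1 > 0. Violating.
Others bid (5, 5, 5): truth gives 4; no alternative beats it.
Others bid (5, 5, 8): truth gives 4; no alternative beats it.
(Checking all 125 profiles: 24 have a profitable deviation, 101 do not.)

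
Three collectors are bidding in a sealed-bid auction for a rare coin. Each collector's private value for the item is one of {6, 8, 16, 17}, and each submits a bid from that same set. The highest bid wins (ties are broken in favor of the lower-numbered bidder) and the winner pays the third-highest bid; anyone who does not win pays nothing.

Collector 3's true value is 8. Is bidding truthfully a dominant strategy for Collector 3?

Consider the case where Collector 1 bids 6 and Collector 2 bids 8.
Truthful bid 8: loses, pays 0, utility 0.
Bid 16 instead: wins, pays 6, utility 8 - 6 = 2.
Since 2 > 0, bidding 16 is strictly better here, so truthful bidding is not dominant.

No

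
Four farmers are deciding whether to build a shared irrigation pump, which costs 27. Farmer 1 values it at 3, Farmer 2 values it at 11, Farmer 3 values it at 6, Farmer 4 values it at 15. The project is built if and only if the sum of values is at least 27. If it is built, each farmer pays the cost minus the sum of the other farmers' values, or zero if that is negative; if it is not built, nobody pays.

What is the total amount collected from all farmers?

Total value 35 ≥ cost 27, so it is built.
Farmer 1: others sum to 32; max(0, 27 - 32) = 0.
Farmer 2: others sum to 24; max(0, 27 - 24) = 3.
Farmer 3: others sum to 29; max(0, 27 - 29) = 0.
Farmer 4: others sum to 20; max(0, 27 - 20) = 7.
Total collected = 0 + 3 + 0 + 7 = 10.

10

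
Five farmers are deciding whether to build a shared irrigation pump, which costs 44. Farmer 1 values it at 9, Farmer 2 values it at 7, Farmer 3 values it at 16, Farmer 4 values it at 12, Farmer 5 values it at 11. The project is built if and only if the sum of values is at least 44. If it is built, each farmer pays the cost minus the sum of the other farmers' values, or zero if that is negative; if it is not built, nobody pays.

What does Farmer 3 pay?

5

Total value 55 ≥ cost 44, so the project is built.
The other farmers' values sum to 39.
Cost minus that sum is 44 - 39 = 5.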